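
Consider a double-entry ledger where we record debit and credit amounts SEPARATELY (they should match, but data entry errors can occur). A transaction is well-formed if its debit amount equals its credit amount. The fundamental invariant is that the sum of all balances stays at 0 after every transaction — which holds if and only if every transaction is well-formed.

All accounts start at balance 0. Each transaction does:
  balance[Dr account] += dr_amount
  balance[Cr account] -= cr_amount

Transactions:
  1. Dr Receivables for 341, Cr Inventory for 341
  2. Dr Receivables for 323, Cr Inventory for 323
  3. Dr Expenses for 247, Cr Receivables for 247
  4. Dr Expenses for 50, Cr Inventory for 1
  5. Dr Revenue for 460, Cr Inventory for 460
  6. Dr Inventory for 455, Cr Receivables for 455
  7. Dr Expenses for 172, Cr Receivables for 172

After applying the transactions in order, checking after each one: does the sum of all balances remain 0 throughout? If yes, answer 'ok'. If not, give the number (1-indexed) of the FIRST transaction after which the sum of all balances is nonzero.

After txn 1: dr=341 cr=341 sum_balances=0
After txn 2: dr=323 cr=323 sum_balances=0
After txn 3: dr=247 cr=247 sum_balances=0
After txn 4: dr=50 cr=1 sum_balances=49
After txn 5: dr=460 cr=460 sum_balances=49
After txn 6: dr=455 cr=455 sum_balances=49
After txn 7: dr=172 cr=172 sum_balances=49

Answer: 4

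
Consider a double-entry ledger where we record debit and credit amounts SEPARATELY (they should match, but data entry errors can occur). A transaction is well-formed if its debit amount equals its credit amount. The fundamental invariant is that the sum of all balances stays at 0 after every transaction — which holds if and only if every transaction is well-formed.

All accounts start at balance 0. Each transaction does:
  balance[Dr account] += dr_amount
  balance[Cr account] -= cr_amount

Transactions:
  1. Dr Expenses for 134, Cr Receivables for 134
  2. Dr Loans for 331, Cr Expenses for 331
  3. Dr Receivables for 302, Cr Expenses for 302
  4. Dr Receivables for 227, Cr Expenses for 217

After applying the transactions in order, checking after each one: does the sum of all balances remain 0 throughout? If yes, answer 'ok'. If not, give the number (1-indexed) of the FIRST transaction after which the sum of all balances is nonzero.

After txn 1: dr=134 cr=134 sum_balances=0
After txn 2: dr=331 cr=331 sum_balances=0
After txn 3: dr=302 cr=302 sum_balances=0
After txn 4: dr=227 cr=217 sum_balances=10

Answer: 4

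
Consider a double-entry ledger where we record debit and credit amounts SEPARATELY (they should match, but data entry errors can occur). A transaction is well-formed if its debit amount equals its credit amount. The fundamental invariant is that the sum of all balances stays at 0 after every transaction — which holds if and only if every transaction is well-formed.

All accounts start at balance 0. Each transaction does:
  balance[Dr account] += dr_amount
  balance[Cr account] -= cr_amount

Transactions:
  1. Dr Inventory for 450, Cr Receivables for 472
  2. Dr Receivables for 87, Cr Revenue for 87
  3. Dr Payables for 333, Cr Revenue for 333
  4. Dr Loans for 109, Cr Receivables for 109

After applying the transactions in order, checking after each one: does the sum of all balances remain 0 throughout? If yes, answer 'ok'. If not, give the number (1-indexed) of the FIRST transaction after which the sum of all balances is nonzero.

After txn 1: dr=450 cr=472 sum_balances=-22
After txn 2: dr=87 cr=87 sum_balances=-22
After txn 3: dr=333 cr=333 sum_balances=-22
After txn 4: dr=109 cr=109 sum_balances=-22

Answer: 1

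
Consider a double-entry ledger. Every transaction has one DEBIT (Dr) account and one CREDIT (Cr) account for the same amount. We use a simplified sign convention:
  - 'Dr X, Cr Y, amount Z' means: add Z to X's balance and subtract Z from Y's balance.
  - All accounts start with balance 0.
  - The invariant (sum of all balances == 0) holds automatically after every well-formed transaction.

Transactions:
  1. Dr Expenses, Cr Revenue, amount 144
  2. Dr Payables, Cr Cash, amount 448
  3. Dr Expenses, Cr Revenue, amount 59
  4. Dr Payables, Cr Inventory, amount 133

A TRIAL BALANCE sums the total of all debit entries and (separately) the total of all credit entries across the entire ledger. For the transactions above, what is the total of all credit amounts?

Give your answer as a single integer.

Txn 1: credit+=144
Txn 2: credit+=448
Txn 3: credit+=59
Txn 4: credit+=133
Total credits = 784

Answer: 784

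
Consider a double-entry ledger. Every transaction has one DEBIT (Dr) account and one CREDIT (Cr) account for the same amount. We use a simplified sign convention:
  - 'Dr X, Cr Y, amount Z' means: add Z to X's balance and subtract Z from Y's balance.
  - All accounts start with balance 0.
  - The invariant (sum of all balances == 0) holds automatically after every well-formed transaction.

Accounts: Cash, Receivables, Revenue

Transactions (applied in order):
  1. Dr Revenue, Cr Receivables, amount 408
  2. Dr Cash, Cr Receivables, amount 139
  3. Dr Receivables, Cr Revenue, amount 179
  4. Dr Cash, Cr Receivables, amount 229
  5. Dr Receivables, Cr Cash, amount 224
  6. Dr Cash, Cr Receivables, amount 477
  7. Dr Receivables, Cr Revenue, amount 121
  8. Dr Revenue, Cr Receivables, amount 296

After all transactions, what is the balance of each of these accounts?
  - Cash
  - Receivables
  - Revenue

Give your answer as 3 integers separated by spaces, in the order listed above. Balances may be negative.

Answer: 621 -1025 404

Derivation:
After txn 1 (Dr Revenue, Cr Receivables, amount 408): Receivables=-408 Revenue=408
After txn 2 (Dr Cash, Cr Receivables, amount 139): Cash=139 Receivables=-547 Revenue=408
After txn 3 (Dr Receivables, Cr Revenue, amount 179): Cash=139 Receivables=-368 Revenue=229
After txn 4 (Dr Cash, Cr Receivables, amount 229): Cash=368 Receivables=-597 Revenue=229
After txn 5 (Dr Receivables, Cr Cash, amount 224): Cash=144 Receivables=-373 Revenue=229
After txn 6 (Dr Cash, Cr Receivables, amount 477): Cash=621 Receivables=-850 Revenue=229
After txn 7 (Dr Receivables, Cr Revenue, amount 121): Cash=621 Receivables=-729 Revenue=108
After txn 8 (Dr Revenue, Cr Receivables, amount 296): Cash=621 Receivables=-1025 Revenue=404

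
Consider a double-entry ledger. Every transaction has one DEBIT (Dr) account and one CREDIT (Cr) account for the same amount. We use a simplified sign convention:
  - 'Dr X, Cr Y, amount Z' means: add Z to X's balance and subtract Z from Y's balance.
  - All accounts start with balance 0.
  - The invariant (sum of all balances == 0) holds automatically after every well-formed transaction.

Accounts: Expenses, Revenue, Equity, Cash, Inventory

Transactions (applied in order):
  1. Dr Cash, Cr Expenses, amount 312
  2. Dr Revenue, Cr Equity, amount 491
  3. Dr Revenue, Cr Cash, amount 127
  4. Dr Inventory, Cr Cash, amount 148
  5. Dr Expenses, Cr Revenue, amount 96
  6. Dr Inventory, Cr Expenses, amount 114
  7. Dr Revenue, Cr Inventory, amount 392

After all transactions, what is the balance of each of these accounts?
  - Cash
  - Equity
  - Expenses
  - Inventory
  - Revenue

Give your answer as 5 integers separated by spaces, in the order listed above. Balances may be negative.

Answer: 37 -491 -330 -130 914

Derivation:
After txn 1 (Dr Cash, Cr Expenses, amount 312): Cash=312 Expenses=-312
After txn 2 (Dr Revenue, Cr Equity, amount 491): Cash=312 Equity=-491 Expenses=-312 Revenue=491
After txn 3 (Dr Revenue, Cr Cash, amount 127): Cash=185 Equity=-491 Expenses=-312 Revenue=618
After txn 4 (Dr Inventory, Cr Cash, amount 148): Cash=37 Equity=-491 Expenses=-312 Inventory=148 Revenue=618
After txn 5 (Dr Expenses, Cr Revenue, amount 96): Cash=37 Equity=-491 Expenses=-216 Inventory=148 Revenue=522
After txn 6 (Dr Inventory, Cr Expenses, amount 114): Cash=37 Equity=-491 Expenses=-330 Inventory=262 Revenue=522
After txn 7 (Dr Revenue, Cr Inventory, amount 392): Cash=37 Equity=-491 Expenses=-330 Inventory=-130 Revenue=914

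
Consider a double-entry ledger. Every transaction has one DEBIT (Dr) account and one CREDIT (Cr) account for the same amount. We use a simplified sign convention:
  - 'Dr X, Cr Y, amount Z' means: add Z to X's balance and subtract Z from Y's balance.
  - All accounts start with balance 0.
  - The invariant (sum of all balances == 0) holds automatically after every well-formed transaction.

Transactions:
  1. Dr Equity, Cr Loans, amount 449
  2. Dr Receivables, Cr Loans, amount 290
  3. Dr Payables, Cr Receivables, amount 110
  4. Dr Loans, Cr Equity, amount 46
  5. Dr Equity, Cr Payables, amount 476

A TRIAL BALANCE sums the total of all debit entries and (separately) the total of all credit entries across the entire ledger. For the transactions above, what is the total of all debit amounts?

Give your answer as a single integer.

Txn 1: debit+=449
Txn 2: debit+=290
Txn 3: debit+=110
Txn 4: debit+=46
Txn 5: debit+=476
Total debits = 1371

Answer: 1371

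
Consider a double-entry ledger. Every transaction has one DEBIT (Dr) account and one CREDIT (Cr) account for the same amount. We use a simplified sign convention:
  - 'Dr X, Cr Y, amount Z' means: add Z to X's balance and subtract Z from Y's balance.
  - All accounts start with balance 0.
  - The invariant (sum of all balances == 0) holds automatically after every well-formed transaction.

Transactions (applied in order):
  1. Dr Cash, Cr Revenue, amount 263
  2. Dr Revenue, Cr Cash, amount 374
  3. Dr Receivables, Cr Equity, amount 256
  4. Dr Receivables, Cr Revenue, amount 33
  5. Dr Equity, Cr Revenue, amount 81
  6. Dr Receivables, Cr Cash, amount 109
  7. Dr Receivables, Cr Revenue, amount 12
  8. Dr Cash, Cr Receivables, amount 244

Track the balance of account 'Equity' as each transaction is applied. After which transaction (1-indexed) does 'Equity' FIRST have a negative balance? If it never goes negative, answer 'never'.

Answer: 3

Derivation:
After txn 1: Equity=0
After txn 2: Equity=0
After txn 3: Equity=-256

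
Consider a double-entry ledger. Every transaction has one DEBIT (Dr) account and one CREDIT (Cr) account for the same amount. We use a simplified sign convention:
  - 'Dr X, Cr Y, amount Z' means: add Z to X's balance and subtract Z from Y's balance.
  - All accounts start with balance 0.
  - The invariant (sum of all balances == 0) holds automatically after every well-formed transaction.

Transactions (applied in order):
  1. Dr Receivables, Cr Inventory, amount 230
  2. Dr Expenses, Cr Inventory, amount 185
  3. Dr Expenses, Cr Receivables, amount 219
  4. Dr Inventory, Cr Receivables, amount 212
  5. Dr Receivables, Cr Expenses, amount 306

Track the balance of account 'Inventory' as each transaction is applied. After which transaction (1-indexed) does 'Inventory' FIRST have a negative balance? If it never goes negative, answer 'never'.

After txn 1: Inventory=-230

Answer: 1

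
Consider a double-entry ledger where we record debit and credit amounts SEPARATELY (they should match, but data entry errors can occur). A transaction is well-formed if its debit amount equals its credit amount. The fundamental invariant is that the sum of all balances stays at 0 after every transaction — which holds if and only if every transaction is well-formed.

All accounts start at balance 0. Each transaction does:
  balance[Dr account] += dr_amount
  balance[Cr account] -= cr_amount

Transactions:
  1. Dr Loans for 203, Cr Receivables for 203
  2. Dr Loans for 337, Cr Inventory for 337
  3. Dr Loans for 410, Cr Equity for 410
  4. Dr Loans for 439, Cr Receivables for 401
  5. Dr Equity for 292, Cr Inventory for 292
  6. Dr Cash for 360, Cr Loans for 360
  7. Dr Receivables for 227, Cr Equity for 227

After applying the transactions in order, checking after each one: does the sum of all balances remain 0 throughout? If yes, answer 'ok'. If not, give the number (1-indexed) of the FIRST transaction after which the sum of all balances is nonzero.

Answer: 4

Derivation:
After txn 1: dr=203 cr=203 sum_balances=0
After txn 2: dr=337 cr=337 sum_balances=0
After txn 3: dr=410 cr=410 sum_balances=0
After txn 4: dr=439 cr=401 sum_balances=38
After txn 5: dr=292 cr=292 sum_balances=38
After txn 6: dr=360 cr=360 sum_balances=38
After txn 7: dr=227 cr=227 sum_balances=38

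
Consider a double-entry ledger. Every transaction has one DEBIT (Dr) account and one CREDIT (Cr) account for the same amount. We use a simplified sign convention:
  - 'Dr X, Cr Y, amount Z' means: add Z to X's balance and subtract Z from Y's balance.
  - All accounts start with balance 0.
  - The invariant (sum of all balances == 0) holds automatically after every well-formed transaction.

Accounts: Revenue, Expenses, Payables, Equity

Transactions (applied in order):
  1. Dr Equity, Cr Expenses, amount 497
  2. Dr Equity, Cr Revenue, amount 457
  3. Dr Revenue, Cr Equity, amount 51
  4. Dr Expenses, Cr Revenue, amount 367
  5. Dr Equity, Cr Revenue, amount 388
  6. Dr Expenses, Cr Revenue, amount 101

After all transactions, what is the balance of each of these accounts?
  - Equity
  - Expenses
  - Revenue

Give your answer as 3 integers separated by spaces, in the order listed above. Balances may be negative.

Answer: 1291 -29 -1262

Derivation:
After txn 1 (Dr Equity, Cr Expenses, amount 497): Equity=497 Expenses=-497
After txn 2 (Dr Equity, Cr Revenue, amount 457): Equity=954 Expenses=-497 Revenue=-457
After txn 3 (Dr Revenue, Cr Equity, amount 51): Equity=903 Expenses=-497 Revenue=-406
After txn 4 (Dr Expenses, Cr Revenue, amount 367): Equity=903 Expenses=-130 Revenue=-773
After txn 5 (Dr Equity, Cr Revenue, amount 388): Equity=1291 Expenses=-130 Revenue=-1161
After txn 6 (Dr Expenses, Cr Revenue, amount 101): Equity=1291 Expenses=-29 Revenue=-1262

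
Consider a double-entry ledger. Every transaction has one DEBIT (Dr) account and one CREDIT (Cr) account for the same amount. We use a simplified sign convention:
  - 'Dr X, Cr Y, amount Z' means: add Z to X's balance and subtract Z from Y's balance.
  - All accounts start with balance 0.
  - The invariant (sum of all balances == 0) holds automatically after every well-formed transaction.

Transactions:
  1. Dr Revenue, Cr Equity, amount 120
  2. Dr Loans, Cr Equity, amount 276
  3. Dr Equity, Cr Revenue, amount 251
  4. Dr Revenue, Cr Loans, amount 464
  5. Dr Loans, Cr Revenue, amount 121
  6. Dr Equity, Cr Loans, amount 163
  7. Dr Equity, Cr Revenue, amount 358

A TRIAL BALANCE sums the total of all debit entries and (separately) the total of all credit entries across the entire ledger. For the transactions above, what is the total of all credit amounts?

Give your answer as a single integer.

Txn 1: credit+=120
Txn 2: credit+=276
Txn 3: credit+=251
Txn 4: credit+=464
Txn 5: credit+=121
Txn 6: credit+=163
Txn 7: credit+=358
Total credits = 1753

Answer: 1753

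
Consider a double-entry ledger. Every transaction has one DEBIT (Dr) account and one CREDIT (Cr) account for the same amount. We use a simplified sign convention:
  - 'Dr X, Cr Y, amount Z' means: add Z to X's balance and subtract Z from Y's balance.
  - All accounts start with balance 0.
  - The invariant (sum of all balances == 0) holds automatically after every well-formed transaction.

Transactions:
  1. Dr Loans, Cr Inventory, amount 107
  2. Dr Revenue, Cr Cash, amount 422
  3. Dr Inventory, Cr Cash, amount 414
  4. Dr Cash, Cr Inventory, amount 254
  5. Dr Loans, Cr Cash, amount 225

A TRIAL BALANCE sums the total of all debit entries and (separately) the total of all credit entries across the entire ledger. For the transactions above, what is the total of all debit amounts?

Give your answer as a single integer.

Txn 1: debit+=107
Txn 2: debit+=422
Txn 3: debit+=414
Txn 4: debit+=254
Txn 5: debit+=225
Total debits = 1422

Answer: 1422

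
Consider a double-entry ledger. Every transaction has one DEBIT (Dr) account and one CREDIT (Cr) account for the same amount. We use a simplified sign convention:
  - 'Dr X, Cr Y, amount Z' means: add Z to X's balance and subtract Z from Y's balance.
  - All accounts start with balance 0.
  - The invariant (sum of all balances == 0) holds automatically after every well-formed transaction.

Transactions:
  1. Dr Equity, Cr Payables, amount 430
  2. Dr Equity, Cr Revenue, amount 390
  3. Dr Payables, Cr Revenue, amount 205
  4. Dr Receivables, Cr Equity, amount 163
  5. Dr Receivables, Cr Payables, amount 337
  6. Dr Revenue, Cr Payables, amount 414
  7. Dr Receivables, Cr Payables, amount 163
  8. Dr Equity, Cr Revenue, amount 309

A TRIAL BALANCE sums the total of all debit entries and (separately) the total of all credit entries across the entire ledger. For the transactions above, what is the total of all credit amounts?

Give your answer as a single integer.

Answer: 2411

Derivation:
Txn 1: credit+=430
Txn 2: credit+=390
Txn 3: credit+=205
Txn 4: credit+=163
Txn 5: credit+=337
Txn 6: credit+=414
Txn 7: credit+=163
Txn 8: credit+=309
Total credits = 2411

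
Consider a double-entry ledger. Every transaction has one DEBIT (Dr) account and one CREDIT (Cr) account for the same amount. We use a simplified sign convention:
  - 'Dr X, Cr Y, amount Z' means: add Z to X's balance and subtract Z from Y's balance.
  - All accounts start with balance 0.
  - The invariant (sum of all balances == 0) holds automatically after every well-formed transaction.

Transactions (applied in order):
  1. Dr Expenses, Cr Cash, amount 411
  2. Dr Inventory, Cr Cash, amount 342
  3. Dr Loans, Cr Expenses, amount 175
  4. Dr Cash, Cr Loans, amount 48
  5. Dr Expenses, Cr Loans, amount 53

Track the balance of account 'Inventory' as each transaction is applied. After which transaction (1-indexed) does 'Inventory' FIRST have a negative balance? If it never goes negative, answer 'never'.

After txn 1: Inventory=0
After txn 2: Inventory=342
After txn 3: Inventory=342
After txn 4: Inventory=342
After txn 5: Inventory=342

Answer: never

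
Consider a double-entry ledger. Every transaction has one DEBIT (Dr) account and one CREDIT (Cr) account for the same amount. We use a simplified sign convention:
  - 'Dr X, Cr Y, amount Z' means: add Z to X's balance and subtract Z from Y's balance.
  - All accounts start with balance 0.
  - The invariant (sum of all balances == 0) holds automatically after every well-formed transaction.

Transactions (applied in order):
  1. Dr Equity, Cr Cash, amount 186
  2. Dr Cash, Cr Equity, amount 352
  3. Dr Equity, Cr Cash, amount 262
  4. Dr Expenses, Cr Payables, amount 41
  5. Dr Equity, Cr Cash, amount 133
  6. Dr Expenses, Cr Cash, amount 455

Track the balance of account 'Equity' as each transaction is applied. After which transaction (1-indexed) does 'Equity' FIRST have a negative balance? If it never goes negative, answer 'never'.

Answer: 2

Derivation:
After txn 1: Equity=186
After txn 2: Equity=-166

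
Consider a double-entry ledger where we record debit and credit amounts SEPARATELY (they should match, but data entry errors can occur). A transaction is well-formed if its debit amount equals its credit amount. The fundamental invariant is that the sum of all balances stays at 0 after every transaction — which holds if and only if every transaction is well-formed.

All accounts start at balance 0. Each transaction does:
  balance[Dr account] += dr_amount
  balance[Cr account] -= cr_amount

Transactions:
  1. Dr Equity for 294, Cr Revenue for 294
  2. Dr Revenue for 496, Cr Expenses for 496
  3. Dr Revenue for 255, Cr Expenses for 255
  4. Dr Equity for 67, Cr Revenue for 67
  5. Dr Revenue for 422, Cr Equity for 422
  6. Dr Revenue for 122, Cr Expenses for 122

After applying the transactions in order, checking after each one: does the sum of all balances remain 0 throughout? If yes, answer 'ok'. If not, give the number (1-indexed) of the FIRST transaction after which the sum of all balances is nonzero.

After txn 1: dr=294 cr=294 sum_balances=0
After txn 2: dr=496 cr=496 sum_balances=0
After txn 3: dr=255 cr=255 sum_balances=0
After txn 4: dr=67 cr=67 sum_balances=0
After txn 5: dr=422 cr=422 sum_balances=0
After txn 6: dr=122 cr=122 sum_balances=0

Answer: ok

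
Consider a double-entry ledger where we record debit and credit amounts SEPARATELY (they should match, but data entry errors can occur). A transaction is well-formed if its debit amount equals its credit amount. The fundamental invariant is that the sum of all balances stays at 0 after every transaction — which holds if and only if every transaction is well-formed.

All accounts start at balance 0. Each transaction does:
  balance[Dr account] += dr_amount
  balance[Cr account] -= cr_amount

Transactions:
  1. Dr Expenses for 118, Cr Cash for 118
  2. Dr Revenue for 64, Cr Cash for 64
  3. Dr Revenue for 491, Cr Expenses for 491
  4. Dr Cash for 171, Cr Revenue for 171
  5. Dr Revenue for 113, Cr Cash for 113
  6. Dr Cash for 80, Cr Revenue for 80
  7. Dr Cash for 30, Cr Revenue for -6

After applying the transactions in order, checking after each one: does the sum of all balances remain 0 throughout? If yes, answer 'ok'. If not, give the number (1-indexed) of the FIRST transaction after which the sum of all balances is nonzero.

After txn 1: dr=118 cr=118 sum_balances=0
After txn 2: dr=64 cr=64 sum_balances=0
After txn 3: dr=491 cr=491 sum_balances=0
After txn 4: dr=171 cr=171 sum_balances=0
After txn 5: dr=113 cr=113 sum_balances=0
After txn 6: dr=80 cr=80 sum_balances=0
After txn 7: dr=30 cr=-6 sum_balances=36

Answer: 7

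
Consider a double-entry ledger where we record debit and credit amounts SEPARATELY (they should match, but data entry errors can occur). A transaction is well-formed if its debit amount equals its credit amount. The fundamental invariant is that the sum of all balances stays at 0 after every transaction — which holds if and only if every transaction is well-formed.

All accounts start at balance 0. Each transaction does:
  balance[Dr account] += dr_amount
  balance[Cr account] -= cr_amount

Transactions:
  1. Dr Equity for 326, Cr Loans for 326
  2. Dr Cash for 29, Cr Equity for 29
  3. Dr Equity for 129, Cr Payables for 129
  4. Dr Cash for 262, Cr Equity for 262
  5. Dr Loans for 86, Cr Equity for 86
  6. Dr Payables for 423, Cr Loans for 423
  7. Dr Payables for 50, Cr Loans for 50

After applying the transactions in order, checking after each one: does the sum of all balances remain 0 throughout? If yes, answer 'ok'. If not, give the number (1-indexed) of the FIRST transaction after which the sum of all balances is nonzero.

Answer: ok

Derivation:
After txn 1: dr=326 cr=326 sum_balances=0
After txn 2: dr=29 cr=29 sum_balances=0
After txn 3: dr=129 cr=129 sum_balances=0
After txn 4: dr=262 cr=262 sum_balances=0
After txn 5: dr=86 cr=86 sum_balances=0
After txn 6: dr=423 cr=423 sum_balances=0
After txn 7: dr=50 cr=50 sum_balances=0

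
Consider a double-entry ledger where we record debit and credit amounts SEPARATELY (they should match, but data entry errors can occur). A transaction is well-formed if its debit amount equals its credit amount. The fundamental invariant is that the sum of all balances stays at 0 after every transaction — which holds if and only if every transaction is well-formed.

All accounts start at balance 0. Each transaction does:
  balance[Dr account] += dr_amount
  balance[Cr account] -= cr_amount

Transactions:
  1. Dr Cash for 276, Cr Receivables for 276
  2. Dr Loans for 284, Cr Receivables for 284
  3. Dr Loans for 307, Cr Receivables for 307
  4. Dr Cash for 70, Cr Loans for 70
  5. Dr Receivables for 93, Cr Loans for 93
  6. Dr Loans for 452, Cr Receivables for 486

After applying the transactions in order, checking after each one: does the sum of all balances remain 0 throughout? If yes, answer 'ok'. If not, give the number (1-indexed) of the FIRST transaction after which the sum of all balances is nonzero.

Answer: 6

Derivation:
After txn 1: dr=276 cr=276 sum_balances=0
After txn 2: dr=284 cr=284 sum_balances=0
After txn 3: dr=307 cr=307 sum_balances=0
After txn 4: dr=70 cr=70 sum_balances=0
After txn 5: dr=93 cr=93 sum_balances=0
After txn 6: dr=452 cr=486 sum_balances=-34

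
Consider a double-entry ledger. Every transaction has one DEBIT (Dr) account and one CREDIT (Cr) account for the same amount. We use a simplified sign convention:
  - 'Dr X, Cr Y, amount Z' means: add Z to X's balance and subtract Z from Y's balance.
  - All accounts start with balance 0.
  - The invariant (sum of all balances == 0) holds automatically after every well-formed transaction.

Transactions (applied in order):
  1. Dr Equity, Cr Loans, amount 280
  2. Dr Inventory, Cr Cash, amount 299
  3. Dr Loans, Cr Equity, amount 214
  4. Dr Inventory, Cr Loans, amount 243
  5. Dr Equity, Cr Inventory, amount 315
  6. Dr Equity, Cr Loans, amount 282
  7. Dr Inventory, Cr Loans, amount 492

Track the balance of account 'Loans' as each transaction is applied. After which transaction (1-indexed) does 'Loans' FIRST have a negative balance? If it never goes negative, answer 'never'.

After txn 1: Loans=-280

Answer: 1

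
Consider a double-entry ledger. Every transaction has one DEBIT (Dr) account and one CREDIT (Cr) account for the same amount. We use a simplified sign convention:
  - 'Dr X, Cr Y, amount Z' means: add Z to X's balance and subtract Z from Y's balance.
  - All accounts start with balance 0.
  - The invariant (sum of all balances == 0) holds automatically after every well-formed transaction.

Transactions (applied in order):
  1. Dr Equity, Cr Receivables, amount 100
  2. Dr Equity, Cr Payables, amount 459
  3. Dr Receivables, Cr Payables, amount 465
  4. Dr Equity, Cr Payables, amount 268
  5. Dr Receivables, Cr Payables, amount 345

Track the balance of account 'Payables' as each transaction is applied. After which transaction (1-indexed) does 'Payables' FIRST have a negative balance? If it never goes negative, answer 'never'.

After txn 1: Payables=0
After txn 2: Payables=-459

Answer: 2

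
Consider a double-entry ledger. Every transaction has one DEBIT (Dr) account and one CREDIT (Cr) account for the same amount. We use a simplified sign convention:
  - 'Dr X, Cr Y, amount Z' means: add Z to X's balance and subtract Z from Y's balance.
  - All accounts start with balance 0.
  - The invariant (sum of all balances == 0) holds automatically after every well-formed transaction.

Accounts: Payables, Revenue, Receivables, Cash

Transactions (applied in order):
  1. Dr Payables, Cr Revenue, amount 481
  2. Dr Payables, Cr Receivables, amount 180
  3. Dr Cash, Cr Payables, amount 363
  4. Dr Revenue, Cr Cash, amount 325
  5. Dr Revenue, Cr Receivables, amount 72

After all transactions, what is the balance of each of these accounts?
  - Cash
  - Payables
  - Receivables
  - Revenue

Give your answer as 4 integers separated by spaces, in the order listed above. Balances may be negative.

Answer: 38 298 -252 -84

Derivation:
After txn 1 (Dr Payables, Cr Revenue, amount 481): Payables=481 Revenue=-481
After txn 2 (Dr Payables, Cr Receivables, amount 180): Payables=661 Receivables=-180 Revenue=-481
After txn 3 (Dr Cash, Cr Payables, amount 363): Cash=363 Payables=298 Receivables=-180 Revenue=-481
After txn 4 (Dr Revenue, Cr Cash, amount 325): Cash=38 Payables=298 Receivables=-180 Revenue=-156
After txn 5 (Dr Revenue, Cr Receivables, amount 72): Cash=38 Payables=298 Receivables=-252 Revenue=-84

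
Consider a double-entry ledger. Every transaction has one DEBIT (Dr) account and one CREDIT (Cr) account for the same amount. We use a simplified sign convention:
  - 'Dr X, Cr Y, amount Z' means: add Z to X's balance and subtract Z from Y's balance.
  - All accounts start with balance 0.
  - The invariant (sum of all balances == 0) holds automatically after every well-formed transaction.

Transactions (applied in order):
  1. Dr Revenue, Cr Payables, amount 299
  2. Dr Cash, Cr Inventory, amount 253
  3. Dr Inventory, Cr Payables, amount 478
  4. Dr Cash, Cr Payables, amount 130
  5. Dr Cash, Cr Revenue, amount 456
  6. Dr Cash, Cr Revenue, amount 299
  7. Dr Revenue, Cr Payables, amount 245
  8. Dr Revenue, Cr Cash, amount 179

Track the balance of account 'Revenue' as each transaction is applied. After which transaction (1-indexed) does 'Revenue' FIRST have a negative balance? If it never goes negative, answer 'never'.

Answer: 5

Derivation:
After txn 1: Revenue=299
After txn 2: Revenue=299
After txn 3: Revenue=299
After txn 4: Revenue=299
After txn 5: Revenue=-157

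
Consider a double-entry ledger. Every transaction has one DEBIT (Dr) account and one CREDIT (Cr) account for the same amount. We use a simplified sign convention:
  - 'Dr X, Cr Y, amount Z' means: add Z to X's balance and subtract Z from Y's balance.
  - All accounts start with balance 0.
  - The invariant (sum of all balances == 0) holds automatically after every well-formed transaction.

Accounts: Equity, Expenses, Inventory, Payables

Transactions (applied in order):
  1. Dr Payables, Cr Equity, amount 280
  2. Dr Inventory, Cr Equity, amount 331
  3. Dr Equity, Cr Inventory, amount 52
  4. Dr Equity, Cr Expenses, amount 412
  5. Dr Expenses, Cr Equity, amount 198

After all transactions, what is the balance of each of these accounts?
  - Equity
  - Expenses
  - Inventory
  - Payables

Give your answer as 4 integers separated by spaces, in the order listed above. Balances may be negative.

After txn 1 (Dr Payables, Cr Equity, amount 280): Equity=-280 Payables=280
After txn 2 (Dr Inventory, Cr Equity, amount 331): Equity=-611 Inventory=331 Payables=280
After txn 3 (Dr Equity, Cr Inventory, amount 52): Equity=-559 Inventory=279 Payables=280
After txn 4 (Dr Equity, Cr Expenses, amount 412): Equity=-147 Expenses=-412 Inventory=279 Payables=280
After txn 5 (Dr Expenses, Cr Equity, amount 198): Equity=-345 Expenses=-214 Inventory=279 Payables=280

Answer: -345 -214 279 280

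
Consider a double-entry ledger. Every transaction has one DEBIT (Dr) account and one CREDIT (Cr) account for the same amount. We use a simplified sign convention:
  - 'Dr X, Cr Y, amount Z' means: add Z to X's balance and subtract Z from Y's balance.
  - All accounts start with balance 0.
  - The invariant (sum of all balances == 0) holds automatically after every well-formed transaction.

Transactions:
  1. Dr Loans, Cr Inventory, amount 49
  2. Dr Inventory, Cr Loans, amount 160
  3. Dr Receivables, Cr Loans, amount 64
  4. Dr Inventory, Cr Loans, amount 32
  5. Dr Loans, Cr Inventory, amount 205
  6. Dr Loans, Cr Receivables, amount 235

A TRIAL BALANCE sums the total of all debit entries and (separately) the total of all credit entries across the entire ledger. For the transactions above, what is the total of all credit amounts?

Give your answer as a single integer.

Answer: 745

Derivation:
Txn 1: credit+=49
Txn 2: credit+=160
Txn 3: credit+=64
Txn 4: credit+=32
Txn 5: credit+=205
Txn 6: credit+=235
Total credits = 745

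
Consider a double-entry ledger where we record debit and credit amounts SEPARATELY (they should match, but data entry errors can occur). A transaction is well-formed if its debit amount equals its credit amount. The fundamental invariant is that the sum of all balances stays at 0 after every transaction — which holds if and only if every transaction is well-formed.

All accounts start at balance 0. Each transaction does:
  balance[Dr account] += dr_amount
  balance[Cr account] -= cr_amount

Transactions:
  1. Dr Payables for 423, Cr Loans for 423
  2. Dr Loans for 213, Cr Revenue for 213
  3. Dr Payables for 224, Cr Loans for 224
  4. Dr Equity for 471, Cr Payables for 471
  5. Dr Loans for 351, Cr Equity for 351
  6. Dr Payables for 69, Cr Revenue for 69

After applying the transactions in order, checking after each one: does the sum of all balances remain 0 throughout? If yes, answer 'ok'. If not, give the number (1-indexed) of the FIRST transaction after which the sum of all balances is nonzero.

After txn 1: dr=423 cr=423 sum_balances=0
After txn 2: dr=213 cr=213 sum_balances=0
After txn 3: dr=224 cr=224 sum_balances=0
After txn 4: dr=471 cr=471 sum_balances=0
After txn 5: dr=351 cr=351 sum_balances=0
After txn 6: dr=69 cr=69 sum_balances=0

Answer: ok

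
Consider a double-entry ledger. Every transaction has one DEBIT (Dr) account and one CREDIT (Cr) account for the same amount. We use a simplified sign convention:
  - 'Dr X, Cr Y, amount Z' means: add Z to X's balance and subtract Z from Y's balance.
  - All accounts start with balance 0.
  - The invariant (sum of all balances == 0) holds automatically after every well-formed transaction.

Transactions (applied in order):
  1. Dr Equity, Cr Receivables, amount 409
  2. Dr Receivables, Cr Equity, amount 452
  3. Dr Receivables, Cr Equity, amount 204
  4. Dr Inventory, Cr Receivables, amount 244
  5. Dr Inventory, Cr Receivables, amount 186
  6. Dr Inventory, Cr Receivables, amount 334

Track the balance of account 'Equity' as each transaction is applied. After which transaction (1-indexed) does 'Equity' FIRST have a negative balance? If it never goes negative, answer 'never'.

Answer: 2

Derivation:
After txn 1: Equity=409
After txn 2: Equity=-43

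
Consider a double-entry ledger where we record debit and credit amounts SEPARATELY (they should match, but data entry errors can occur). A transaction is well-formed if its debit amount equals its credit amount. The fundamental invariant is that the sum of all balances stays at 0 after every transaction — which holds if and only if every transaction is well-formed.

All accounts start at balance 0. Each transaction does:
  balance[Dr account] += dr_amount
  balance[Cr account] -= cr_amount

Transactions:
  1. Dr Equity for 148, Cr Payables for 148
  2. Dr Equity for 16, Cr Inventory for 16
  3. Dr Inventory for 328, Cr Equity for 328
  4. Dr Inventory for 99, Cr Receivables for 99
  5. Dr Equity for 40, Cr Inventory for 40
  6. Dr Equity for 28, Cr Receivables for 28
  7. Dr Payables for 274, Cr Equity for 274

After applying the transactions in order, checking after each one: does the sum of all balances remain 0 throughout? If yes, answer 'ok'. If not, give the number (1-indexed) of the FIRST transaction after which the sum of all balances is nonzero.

Answer: ok

Derivation:
After txn 1: dr=148 cr=148 sum_balances=0
After txn 2: dr=16 cr=16 sum_balances=0
After txn 3: dr=328 cr=328 sum_balances=0
After txn 4: dr=99 cr=99 sum_balances=0
After txn 5: dr=40 cr=40 sum_balances=0
After txn 6: dr=28 cr=28 sum_balances=0
After txn 7: dr=274 cr=274 sum_balances=0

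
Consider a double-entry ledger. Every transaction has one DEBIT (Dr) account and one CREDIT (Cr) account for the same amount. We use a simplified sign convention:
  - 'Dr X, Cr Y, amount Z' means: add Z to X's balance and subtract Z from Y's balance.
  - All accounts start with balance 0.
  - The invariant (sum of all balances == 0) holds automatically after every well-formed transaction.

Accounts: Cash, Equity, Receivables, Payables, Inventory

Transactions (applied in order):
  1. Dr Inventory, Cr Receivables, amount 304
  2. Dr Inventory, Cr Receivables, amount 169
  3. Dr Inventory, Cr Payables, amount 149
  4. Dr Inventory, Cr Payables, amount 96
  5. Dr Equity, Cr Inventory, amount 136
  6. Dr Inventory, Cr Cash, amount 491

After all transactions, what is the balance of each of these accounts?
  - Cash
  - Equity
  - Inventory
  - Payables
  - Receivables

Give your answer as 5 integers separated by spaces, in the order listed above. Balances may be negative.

After txn 1 (Dr Inventory, Cr Receivables, amount 304): Inventory=304 Receivables=-304
After txn 2 (Dr Inventory, Cr Receivables, amount 169): Inventory=473 Receivables=-473
After txn 3 (Dr Inventory, Cr Payables, amount 149): Inventory=622 Payables=-149 Receivables=-473
After txn 4 (Dr Inventory, Cr Payables, amount 96): Inventory=718 Payables=-245 Receivables=-473
After txn 5 (Dr Equity, Cr Inventory, amount 136): Equity=136 Inventory=582 Payables=-245 Receivables=-473
After txn 6 (Dr Inventory, Cr Cash, amount 491): Cash=-491 Equity=136 Inventory=1073 Payables=-245 Receivables=-473

Answer: -491 136 1073 -245 -473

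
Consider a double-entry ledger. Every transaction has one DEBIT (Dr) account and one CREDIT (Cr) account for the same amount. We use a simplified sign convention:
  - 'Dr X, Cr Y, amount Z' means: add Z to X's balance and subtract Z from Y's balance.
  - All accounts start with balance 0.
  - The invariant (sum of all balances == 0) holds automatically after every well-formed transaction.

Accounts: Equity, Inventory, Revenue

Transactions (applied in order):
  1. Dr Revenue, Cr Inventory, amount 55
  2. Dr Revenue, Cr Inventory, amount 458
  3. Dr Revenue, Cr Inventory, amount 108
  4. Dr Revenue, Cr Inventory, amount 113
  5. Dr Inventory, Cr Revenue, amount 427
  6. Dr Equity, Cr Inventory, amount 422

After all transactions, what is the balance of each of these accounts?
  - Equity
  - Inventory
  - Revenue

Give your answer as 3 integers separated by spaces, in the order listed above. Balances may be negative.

After txn 1 (Dr Revenue, Cr Inventory, amount 55): Inventory=-55 Revenue=55
After txn 2 (Dr Revenue, Cr Inventory, amount 458): Inventory=-513 Revenue=513
After txn 3 (Dr Revenue, Cr Inventory, amount 108): Inventory=-621 Revenue=621
After txn 4 (Dr Revenue, Cr Inventory, amount 113): Inventory=-734 Revenue=734
After txn 5 (Dr Inventory, Cr Revenue, amount 427): Inventory=-307 Revenue=307
After txn 6 (Dr Equity, Cr Inventory, amount 422): Equity=422 Inventory=-729 Revenue=307

Answer: 422 -729 307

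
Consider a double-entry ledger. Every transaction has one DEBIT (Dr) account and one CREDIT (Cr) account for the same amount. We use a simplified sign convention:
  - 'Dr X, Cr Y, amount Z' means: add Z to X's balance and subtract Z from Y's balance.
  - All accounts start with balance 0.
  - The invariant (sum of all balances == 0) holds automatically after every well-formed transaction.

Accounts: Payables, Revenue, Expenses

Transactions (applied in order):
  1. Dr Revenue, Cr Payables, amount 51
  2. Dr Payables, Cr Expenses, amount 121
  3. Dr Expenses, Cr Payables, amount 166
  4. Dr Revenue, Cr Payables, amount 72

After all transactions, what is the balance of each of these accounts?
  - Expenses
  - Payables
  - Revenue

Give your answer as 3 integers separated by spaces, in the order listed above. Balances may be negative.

After txn 1 (Dr Revenue, Cr Payables, amount 51): Payables=-51 Revenue=51
After txn 2 (Dr Payables, Cr Expenses, amount 121): Expenses=-121 Payables=70 Revenue=51
After txn 3 (Dr Expenses, Cr Payables, amount 166): Expenses=45 Payables=-96 Revenue=51
After txn 4 (Dr Revenue, Cr Payables, amount 72): Expenses=45 Payables=-168 Revenue=123

Answer: 45 -168 123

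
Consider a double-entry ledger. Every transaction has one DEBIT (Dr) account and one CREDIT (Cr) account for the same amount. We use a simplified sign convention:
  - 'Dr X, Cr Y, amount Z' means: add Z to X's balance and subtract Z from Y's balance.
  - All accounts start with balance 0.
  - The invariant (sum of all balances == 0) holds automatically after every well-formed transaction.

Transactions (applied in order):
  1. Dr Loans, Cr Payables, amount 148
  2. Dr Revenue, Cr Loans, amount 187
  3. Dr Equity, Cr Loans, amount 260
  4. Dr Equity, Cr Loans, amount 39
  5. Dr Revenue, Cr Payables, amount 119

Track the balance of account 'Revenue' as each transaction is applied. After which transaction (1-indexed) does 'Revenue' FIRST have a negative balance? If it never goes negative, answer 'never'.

Answer: never

Derivation:
After txn 1: Revenue=0
After txn 2: Revenue=187
After txn 3: Revenue=187
After txn 4: Revenue=187
After txn 5: Revenue=306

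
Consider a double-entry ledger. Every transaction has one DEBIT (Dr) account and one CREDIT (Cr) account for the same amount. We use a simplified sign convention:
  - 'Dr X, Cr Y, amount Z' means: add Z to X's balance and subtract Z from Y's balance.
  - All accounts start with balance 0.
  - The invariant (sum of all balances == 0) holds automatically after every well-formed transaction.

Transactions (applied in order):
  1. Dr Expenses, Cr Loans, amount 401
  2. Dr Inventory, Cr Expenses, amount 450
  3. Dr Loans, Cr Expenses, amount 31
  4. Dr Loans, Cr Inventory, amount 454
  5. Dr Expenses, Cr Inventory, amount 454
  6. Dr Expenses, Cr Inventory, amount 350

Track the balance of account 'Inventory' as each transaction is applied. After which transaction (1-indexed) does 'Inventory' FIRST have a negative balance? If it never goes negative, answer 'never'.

Answer: 4

Derivation:
After txn 1: Inventory=0
After txn 2: Inventory=450
After txn 3: Inventory=450
After txn 4: Inventory=-4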